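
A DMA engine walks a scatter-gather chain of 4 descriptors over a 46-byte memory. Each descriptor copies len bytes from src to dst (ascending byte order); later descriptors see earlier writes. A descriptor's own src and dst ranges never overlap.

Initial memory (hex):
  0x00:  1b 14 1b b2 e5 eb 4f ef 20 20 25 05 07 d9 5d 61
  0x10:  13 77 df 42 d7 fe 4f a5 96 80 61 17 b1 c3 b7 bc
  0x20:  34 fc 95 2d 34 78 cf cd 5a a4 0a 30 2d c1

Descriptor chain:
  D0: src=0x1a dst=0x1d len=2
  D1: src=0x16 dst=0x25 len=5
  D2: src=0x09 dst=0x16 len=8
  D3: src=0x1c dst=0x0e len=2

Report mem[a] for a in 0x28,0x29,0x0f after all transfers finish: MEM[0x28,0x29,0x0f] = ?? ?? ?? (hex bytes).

MEM[0x28,0x29,0x0f] = 80 61 13

[0] 0x1a->0x1d len=2 : 61 17
[1] 0x16->0x25 len=5 : 4f a5 96 80 61
[2] 0x09->0x16 len=8 : 20 25 05 07 d9 5d 61 13
[3] 0x1c->0x0e len=2 : 61 13
query mem[0x28]=0x80, mem[0x29]=0x61, mem[0x0f]=0x13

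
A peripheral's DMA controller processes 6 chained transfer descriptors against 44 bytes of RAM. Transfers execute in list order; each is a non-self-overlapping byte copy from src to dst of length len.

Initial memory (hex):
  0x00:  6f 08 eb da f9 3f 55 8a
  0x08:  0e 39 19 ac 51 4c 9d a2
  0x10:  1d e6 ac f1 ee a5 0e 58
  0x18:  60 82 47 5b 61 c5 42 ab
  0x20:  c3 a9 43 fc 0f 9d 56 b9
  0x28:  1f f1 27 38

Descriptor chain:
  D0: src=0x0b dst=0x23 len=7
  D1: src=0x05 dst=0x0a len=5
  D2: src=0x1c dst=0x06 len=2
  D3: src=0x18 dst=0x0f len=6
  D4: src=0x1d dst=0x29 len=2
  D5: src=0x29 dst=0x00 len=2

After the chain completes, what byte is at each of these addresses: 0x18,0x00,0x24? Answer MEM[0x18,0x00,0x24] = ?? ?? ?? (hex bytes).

MEM[0x18,0x00,0x24] = 60 c5 51

#0 dst[0x23+7] := {0xac,0x51,0x4c,0x9d,0xa2,0x1d,0xe6}
#1 dst[0x0a+5] := {0x3f,0x55,0x8a,0x0e,0x39}
#2 dst[0x06+2] := {0x61,0xc5}
#3 dst[0x0f+6] := {0x60,0x82,0x47,0x5b,0x61,0xc5}
#4 dst[0x29+2] := {0xc5,0x42}
#5 dst[0x00+2] := {0xc5,0x42}
query mem[0x18]=0x60, mem[0x00]=0xc5, mem[0x24]=0x51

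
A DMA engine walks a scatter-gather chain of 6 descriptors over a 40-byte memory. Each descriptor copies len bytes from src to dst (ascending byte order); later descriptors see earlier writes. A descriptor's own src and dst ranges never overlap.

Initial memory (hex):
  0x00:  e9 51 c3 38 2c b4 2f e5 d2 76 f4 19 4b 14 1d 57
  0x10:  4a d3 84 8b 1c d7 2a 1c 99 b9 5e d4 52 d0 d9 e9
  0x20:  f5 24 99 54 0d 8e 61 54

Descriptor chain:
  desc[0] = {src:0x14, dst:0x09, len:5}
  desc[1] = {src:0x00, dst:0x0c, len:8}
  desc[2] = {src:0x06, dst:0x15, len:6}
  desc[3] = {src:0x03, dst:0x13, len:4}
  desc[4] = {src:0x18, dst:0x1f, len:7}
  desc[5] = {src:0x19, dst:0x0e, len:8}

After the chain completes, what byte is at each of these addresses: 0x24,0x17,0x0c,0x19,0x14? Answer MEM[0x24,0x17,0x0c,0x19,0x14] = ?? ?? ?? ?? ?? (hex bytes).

MEM[0x24,0x17,0x0c,0x19,0x14] = d0 d2 e9 d7 1c

#0 dst[0x09+5] := {0x1c,0xd7,0x2a,0x1c,0x99}
#1 dst[0x0c+8] := {0xe9,0x51,0xc3,0x38,0x2c,0xb4,0x2f,0xe5}
#2 dst[0x15+6] := {0x2f,0xe5,0xd2,0x1c,0xd7,0x2a}
#3 dst[0x13+4] := {0x38,0x2c,0xb4,0x2f}
#4 dst[0x1f+7] := {0x1c,0xd7,0x2a,0xd4,0x52,0xd0,0xd9}
#5 dst[0x0e+8] := {0xd7,0x2a,0xd4,0x52,0xd0,0xd9,0x1c,0xd7}
query mem[0x24]=0xd0, mem[0x17]=0xd2, mem[0x0c]=0xe9, mem[0x19]=0xd7, mem[0x14]=0x1c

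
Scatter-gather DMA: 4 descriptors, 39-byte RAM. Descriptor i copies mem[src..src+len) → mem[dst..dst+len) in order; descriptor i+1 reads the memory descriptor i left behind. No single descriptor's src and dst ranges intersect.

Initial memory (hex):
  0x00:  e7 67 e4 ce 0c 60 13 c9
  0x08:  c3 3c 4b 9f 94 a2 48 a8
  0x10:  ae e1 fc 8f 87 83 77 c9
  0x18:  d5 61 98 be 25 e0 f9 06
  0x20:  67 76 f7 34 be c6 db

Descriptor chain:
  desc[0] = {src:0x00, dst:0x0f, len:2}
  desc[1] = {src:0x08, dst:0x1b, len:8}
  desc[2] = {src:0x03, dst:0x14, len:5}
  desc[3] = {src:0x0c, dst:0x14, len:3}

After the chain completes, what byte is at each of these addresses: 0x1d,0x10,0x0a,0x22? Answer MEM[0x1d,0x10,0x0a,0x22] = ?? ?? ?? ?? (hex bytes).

[0] 0x00->0x0f len=2 : e7 67
[1] 0x08->0x1b len=8 : c3 3c 4b 9f 94 a2 48 e7
[2] 0x03->0x14 len=5 : ce 0c 60 13 c9
[3] 0x0c->0x14 len=3 : 94 a2 48
query mem[0x1d]=0x4b, mem[0x10]=0x67, mem[0x0a]=0x4b, mem[0x22]=0xe7

MEM[0x1d,0x10,0x0a,0x22] = 4b 67 4b e7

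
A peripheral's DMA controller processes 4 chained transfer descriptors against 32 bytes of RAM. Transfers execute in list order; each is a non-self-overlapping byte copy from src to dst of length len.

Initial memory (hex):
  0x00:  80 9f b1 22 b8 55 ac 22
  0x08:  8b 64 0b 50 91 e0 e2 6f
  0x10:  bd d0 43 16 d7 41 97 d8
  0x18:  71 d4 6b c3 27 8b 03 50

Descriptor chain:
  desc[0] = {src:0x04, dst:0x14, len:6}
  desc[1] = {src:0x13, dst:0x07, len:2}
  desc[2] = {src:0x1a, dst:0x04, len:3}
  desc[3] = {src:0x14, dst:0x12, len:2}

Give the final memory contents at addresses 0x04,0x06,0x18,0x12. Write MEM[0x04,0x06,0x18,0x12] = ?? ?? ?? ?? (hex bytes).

MEM[0x04,0x06,0x18,0x12] = 6b 27 8b b8

[0] 0x04->0x14 len=6 : b8 55 ac 22 8b 64
[1] 0x13->0x07 len=2 : 16 b8
[2] 0x1a->0x04 len=3 : 6b c3 27
[3] 0x14->0x12 len=2 : b8 55
query mem[0x04]=0x6b, mem[0x06]=0x27, mem[0x18]=0x8b, mem[0x12]=0xb8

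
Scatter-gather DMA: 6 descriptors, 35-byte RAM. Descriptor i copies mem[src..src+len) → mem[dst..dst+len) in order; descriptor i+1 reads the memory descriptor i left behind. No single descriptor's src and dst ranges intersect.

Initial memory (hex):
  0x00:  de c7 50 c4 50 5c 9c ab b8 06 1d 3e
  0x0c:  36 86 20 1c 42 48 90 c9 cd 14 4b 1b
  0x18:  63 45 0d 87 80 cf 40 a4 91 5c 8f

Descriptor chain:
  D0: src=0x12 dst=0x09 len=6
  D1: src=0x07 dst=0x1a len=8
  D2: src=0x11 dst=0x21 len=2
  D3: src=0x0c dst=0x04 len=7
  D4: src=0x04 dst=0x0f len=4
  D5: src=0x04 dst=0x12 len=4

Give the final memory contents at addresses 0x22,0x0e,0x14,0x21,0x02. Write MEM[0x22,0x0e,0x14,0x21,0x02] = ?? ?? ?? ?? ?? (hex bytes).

#0 dst[0x09+6] := {0x90,0xc9,0xcd,0x14,0x4b,0x1b}
#1 dst[0x1a+8] := {0xab,0xb8,0x90,0xc9,0xcd,0x14,0x4b,0x1b}
#2 dst[0x21+2] := {0x48,0x90}
#3 dst[0x04+7] := {0x14,0x4b,0x1b,0x1c,0x42,0x48,0x90}
#4 dst[0x0f+4] := {0x14,0x4b,0x1b,0x1c}
#5 dst[0x12+4] := {0x14,0x4b,0x1b,0x1c}
query mem[0x22]=0x90, mem[0x0e]=0x1b, mem[0x14]=0x1b, mem[0x21]=0x48, mem[0x02]=0x50

MEM[0x22,0x0e,0x14,0x21,0x02] = 90 1b 1b 48 50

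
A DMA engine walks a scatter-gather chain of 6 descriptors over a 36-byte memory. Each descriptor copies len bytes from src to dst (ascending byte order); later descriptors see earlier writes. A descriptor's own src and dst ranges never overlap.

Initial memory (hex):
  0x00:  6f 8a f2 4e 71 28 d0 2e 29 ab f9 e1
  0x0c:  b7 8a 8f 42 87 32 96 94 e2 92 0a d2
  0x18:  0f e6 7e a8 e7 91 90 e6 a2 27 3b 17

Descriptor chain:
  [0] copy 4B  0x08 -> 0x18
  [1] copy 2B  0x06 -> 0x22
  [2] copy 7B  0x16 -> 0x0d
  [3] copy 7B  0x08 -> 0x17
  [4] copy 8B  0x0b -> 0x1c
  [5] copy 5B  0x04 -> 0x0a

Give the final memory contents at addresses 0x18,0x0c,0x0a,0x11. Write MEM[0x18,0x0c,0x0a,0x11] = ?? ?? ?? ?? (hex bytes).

MEM[0x18,0x0c,0x0a,0x11] = ab d0 71 f9

#0 dst[0x18+4] := {0x29,0xab,0xf9,0xe1}
#1 dst[0x22+2] := {0xd0,0x2e}
#2 dst[0x0d+7] := {0x0a,0xd2,0x29,0xab,0xf9,0xe1,0xe7}
#3 dst[0x17+7] := {0x29,0xab,0xf9,0xe1,0xb7,0x0a,0xd2}
#4 dst[0x1c+8] := {0xe1,0xb7,0x0a,0xd2,0x29,0xab,0xf9,0xe1}
#5 dst[0x0a+5] := {0x71,0x28,0xd0,0x2e,0x29}
query mem[0x18]=0xab, mem[0x0c]=0xd0, mem[0x0a]=0x71, mem[0x11]=0xf9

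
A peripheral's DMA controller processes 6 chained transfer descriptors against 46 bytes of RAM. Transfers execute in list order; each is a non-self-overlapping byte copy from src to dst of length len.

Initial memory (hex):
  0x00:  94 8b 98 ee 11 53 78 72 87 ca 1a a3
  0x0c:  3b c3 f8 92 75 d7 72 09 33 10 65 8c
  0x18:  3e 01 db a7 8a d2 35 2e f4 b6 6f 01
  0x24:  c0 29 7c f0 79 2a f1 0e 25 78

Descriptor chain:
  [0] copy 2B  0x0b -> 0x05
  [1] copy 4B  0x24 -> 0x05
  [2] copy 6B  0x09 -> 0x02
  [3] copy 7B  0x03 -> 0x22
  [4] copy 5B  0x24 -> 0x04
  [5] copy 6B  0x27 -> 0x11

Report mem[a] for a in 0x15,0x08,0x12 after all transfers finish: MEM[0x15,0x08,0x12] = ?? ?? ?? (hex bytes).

MEM[0x15,0x08,0x12] = 0e ca ca

[0] 0x0b->0x05 len=2 : a3 3b
[1] 0x24->0x05 len=4 : c0 29 7c f0
[2] 0x09->0x02 len=6 : ca 1a a3 3b c3 f8
[3] 0x03->0x22 len=7 : 1a a3 3b c3 f8 f0 ca
[4] 0x24->0x04 len=5 : 3b c3 f8 f0 ca
[5] 0x27->0x11 len=6 : f0 ca 2a f1 0e 25
query mem[0x15]=0x0e, mem[0x08]=0xca, mem[0x12]=0xca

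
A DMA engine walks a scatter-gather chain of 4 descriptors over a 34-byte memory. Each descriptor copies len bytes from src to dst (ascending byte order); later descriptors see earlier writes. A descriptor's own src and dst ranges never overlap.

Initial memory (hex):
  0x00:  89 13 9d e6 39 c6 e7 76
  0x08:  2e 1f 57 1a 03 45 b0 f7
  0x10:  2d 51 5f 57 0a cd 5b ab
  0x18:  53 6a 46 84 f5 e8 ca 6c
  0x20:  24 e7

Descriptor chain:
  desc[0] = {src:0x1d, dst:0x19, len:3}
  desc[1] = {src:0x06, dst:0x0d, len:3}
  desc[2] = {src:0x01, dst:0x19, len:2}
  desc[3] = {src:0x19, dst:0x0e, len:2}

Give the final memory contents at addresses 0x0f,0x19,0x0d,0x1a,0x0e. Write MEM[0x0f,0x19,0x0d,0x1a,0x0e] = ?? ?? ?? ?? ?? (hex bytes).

  after D0: wrote 3B at 0x19 = e8ca6c
  after D1: wrote 3B at 0x0d = e7762e
  after D2: wrote 2B at 0x19 = 139d
  after D3: wrote 2B at 0x0e = 139d
query mem[0x0f]=0x9d, mem[0x19]=0x13, mem[0x0d]=0xe7, mem[0x1a]=0x9d, mem[0x0e]=0x13

MEM[0x0f,0x19,0x0d,0x1a,0x0e] = 9d 13 e7 9d 13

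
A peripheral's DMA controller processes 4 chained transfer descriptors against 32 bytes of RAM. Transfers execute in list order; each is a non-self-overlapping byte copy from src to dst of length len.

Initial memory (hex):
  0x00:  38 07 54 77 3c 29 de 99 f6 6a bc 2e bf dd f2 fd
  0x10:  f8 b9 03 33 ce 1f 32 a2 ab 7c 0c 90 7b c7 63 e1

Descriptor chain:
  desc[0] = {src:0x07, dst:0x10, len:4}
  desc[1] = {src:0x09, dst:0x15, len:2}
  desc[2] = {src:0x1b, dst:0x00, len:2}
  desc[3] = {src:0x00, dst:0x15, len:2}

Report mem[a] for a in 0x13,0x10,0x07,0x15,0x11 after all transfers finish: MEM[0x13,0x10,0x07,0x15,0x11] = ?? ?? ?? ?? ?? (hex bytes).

  after D0: wrote 4B at 0x10 = 99f66abc
  after D1: wrote 2B at 0x15 = 6abc
  after D2: wrote 2B at 0x00 = 907b
  after D3: wrote 2B at 0x15 = 907b
query mem[0x13]=0xbc, mem[0x10]=0x99, mem[0x07]=0x99, mem[0x15]=0x90, mem[0x11]=0xf6

MEM[0x13,0x10,0x07,0x15,0x11] = bc 99 99 90 f6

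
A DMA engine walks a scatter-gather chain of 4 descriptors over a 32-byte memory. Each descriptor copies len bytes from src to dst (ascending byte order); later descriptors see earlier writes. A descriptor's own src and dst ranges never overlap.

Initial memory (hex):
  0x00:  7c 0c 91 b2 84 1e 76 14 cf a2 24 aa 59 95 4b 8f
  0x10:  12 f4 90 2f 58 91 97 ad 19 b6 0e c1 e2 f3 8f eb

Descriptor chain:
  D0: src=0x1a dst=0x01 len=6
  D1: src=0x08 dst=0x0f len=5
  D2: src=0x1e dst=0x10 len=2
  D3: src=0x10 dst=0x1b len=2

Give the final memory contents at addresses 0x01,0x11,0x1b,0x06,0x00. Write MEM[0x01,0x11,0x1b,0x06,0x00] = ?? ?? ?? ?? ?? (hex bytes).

MEM[0x01,0x11,0x1b,0x06,0x00] = 0e eb 8f eb 7c

  after D0: wrote 6B at 0x01 = 0ec1e2f38feb
  after D1: wrote 5B at 0x0f = cfa224aa59
  after D2: wrote 2B at 0x10 = 8feb
  after D3: wrote 2B at 0x1b = 8feb
query mem[0x01]=0x0e, mem[0x11]=0xeb, mem[0x1b]=0x8f, mem[0x06]=0xeb, mem[0x00]=0x7c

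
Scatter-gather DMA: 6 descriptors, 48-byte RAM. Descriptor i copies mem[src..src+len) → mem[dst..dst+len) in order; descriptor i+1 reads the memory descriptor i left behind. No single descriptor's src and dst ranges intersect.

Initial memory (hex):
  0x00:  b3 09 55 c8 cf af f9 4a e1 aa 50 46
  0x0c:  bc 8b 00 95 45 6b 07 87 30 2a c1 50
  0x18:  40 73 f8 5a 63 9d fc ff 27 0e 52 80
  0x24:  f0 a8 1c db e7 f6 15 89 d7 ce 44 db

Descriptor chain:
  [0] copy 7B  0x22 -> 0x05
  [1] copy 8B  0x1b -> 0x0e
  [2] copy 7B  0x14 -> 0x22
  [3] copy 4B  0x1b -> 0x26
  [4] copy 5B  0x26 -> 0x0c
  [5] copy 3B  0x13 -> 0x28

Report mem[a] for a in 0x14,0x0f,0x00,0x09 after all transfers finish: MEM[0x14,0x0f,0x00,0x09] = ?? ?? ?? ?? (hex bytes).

D0: mem[0x05..0x0b] <- [52 80 f0 a8 1c db e7]
D1: mem[0x0e..0x15] <- [5a 63 9d fc ff 27 0e 52]
D2: mem[0x22..0x28] <- [0e 52 c1 50 40 73 f8]
D3: mem[0x26..0x29] <- [5a 63 9d fc]
D4: mem[0x0c..0x10] <- [5a 63 9d fc 15]
D5: mem[0x28..0x2a] <- [27 0e 52]
query mem[0x14]=0x0e, mem[0x0f]=0xfc, mem[0x00]=0xb3, mem[0x09]=0x1c

MEM[0x14,0x0f,0x00,0x09] = 0e fc b3 1c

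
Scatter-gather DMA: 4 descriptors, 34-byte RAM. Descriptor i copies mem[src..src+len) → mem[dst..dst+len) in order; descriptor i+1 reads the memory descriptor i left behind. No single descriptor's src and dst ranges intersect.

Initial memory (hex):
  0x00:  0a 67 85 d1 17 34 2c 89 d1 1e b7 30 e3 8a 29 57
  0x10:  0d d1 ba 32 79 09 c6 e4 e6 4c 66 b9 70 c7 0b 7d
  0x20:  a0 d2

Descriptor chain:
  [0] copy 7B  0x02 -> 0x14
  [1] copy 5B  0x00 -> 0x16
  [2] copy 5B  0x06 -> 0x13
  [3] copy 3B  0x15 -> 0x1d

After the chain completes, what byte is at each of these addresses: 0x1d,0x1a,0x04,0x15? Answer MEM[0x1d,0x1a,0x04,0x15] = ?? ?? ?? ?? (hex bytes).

MEM[0x1d,0x1a,0x04,0x15] = d1 17 17 d1

  after D0: wrote 7B at 0x14 = 85d117342c89d1
  after D1: wrote 5B at 0x16 = 0a6785d117
  after D2: wrote 5B at 0x13 = 2c89d11eb7
  after D3: wrote 3B at 0x1d = d11eb7
query mem[0x1d]=0xd1, mem[0x1a]=0x17, mem[0x04]=0x17, mem[0x15]=0xd1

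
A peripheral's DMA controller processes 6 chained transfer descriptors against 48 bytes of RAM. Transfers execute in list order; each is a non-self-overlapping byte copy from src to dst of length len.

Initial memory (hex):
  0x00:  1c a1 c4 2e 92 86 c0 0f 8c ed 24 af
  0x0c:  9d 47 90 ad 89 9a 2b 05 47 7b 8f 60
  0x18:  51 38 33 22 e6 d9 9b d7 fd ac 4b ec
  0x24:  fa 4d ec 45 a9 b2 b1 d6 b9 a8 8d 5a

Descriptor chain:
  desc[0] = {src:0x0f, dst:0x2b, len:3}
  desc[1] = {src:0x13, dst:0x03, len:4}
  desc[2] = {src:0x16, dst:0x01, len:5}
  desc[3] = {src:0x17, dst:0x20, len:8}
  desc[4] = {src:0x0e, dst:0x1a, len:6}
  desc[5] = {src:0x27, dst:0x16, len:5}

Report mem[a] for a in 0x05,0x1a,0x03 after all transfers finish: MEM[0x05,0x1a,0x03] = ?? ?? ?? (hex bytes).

#0 dst[0x2b+3] := {0xad,0x89,0x9a}
#1 dst[0x03+4] := {0x05,0x47,0x7b,0x8f}
#2 dst[0x01+5] := {0x8f,0x60,0x51,0x38,0x33}
#3 dst[0x20+8] := {0x60,0x51,0x38,0x33,0x22,0xe6,0xd9,0x9b}
#4 dst[0x1a+6] := {0x90,0xad,0x89,0x9a,0x2b,0x05}
#5 dst[0x16+5] := {0x9b,0xa9,0xb2,0xb1,0xad}
query mem[0x05]=0x33, mem[0x1a]=0xad, mem[0x03]=0x51

MEM[0x05,0x1a,0x03] = 33 ad 51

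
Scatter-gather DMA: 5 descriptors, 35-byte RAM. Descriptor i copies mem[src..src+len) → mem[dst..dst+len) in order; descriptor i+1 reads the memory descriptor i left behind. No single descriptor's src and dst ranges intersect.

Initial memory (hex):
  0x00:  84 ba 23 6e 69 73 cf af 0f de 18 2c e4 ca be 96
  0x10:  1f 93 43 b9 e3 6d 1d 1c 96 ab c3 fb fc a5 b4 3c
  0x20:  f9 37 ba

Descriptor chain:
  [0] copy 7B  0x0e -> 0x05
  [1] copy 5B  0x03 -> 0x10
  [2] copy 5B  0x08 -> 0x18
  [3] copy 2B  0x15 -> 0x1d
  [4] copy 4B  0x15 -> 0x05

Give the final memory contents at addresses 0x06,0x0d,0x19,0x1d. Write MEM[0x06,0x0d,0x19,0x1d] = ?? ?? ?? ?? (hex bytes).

MEM[0x06,0x0d,0x19,0x1d] = 1d ca 43 6d

[0] 0x0e->0x05 len=7 : be 96 1f 93 43 b9 e3
[1] 0x03->0x10 len=5 : 6e 69 be 96 1f
[2] 0x08->0x18 len=5 : 93 43 b9 e3 e4
[3] 0x15->0x1d len=2 : 6d 1d
[4] 0x15->0x05 len=4 : 6d 1d 1c 93
query mem[0x06]=0x1d, mem[0x0d]=0xca, mem[0x19]=0x43, mem[0x1d]=0x6d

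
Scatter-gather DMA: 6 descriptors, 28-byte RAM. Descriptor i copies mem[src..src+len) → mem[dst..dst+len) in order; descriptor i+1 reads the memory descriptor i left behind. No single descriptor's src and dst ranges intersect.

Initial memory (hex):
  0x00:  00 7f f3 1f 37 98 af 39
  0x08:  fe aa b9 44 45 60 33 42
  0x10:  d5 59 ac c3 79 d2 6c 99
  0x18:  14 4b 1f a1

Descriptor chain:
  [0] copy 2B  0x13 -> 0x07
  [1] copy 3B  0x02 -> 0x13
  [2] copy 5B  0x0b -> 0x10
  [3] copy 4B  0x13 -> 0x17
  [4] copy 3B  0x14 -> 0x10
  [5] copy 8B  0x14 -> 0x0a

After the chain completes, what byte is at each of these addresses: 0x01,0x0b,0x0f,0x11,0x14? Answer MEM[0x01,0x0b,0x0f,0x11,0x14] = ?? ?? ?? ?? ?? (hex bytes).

MEM[0x01,0x0b,0x0f,0x11,0x14] = 7f 37 37 a1 42

#0 dst[0x07+2] := {0xc3,0x79}
#1 dst[0x13+3] := {0xf3,0x1f,0x37}
#2 dst[0x10+5] := {0x44,0x45,0x60,0x33,0x42}
#3 dst[0x17+4] := {0x33,0x42,0x37,0x6c}
#4 dst[0x10+3] := {0x42,0x37,0x6c}
#5 dst[0x0a+8] := {0x42,0x37,0x6c,0x33,0x42,0x37,0x6c,0xa1}
query mem[0x01]=0x7f, mem[0x0b]=0x37, mem[0x0f]=0x37, mem[0x11]=0xa1, mem[0x14]=0x42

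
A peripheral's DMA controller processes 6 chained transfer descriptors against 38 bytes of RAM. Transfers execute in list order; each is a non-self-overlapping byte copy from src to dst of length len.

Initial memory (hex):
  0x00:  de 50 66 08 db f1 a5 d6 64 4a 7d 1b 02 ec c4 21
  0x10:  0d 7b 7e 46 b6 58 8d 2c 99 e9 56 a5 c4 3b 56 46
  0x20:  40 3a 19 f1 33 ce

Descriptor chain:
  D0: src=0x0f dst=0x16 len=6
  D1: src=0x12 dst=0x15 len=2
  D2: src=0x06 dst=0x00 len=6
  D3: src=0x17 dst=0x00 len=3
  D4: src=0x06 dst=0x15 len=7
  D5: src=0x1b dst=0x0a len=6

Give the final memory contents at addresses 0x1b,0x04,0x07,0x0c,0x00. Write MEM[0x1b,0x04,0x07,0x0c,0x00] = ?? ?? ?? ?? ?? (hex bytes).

MEM[0x1b,0x04,0x07,0x0c,0x00] = 02 7d d6 3b 0d

D0: mem[0x16..0x1b] <- [21 0d 7b 7e 46 b6]
D1: mem[0x15..0x16] <- [7e 46]
D2: mem[0x00..0x05] <- [a5 d6 64 4a 7d 1b]
D3: mem[0x00..0x02] <- [0d 7b 7e]
D4: mem[0x15..0x1b] <- [a5 d6 64 4a 7d 1b 02]
D5: mem[0x0a..0x0f] <- [02 c4 3b 56 46 40]
query mem[0x1b]=0x02, mem[0x04]=0x7d, mem[0x07]=0xd6, mem[0x0c]=0x3b, mem[0x00]=0x0d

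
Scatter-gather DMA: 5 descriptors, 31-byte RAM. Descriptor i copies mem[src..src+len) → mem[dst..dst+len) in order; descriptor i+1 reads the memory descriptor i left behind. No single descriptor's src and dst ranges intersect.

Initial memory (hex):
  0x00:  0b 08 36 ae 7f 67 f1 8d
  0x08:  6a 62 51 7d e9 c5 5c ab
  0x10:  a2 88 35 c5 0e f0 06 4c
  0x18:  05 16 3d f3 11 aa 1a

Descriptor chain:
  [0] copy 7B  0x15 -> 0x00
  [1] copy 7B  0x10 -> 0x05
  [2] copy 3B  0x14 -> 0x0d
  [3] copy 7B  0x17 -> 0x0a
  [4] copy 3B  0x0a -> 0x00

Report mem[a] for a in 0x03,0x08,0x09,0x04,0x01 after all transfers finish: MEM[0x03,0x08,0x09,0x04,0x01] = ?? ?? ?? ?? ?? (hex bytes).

D0: mem[0x00..0x06] <- [f0 06 4c 05 16 3d f3]
D1: mem[0x05..0x0b] <- [a2 88 35 c5 0e f0 06]
D2: mem[0x0d..0x0f] <- [0e f0 06]
D3: mem[0x0a..0x10] <- [4c 05 16 3d f3 11 aa]
D4: mem[0x00..0x02] <- [4c 05 16]
query mem[0x03]=0x05, mem[0x08]=0xc5, mem[0x09]=0x0e, mem[0x04]=0x16, mem[0x01]=0x05

MEM[0x03,0x08,0x09,0x04,0x01] = 05 c5 0e 16 05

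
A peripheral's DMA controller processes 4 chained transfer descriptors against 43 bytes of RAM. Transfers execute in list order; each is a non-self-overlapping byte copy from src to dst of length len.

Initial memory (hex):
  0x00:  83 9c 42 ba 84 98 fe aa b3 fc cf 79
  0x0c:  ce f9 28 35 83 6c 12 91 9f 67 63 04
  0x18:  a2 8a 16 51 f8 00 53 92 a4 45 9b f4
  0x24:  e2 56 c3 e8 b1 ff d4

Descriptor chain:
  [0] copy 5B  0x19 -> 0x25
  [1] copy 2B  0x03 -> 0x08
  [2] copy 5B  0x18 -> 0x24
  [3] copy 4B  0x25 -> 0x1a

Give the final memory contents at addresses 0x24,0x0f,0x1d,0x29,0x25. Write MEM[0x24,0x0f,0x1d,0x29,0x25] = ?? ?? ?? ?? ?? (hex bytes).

#0 dst[0x25+5] := {0x8a,0x16,0x51,0xf8,0x00}
#1 dst[0x08+2] := {0xba,0x84}
#2 dst[0x24+5] := {0xa2,0x8a,0x16,0x51,0xf8}
#3 dst[0x1a+4] := {0x8a,0x16,0x51,0xf8}
query mem[0x24]=0xa2, mem[0x0f]=0x35, mem[0x1d]=0xf8, mem[0x29]=0x00, mem[0x25]=0x8a

MEM[0x24,0x0f,0x1d,0x29,0x25] = a2 35 f8 00 8a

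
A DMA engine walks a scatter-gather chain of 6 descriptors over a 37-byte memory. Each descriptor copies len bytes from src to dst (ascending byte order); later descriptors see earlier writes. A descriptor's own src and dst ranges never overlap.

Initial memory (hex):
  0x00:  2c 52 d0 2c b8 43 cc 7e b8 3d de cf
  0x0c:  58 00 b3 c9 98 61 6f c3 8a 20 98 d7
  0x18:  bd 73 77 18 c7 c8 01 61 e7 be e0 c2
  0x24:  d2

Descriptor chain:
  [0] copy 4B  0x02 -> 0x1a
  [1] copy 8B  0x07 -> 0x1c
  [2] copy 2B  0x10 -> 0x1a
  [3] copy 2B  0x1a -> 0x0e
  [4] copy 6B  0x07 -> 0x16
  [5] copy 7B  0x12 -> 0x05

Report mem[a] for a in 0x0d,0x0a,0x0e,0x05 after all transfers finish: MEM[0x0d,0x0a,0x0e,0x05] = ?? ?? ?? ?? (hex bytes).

  after D0: wrote 4B at 0x1a = d02cb843
  after D1: wrote 8B at 0x1c = 7eb83ddecf5800b3
  after D2: wrote 2B at 0x1a = 9861
  after D3: wrote 2B at 0x0e = 9861
  after D4: wrote 6B at 0x16 = 7eb83ddecf58
  after D5: wrote 7B at 0x05 = 6fc38a207eb83d
query mem[0x0d]=0x00, mem[0x0a]=0xb8, mem[0x0e]=0x98, mem[0x05]=0x6f

MEM[0x0d,0x0a,0x0e,0x05] = 00 b8 98 6f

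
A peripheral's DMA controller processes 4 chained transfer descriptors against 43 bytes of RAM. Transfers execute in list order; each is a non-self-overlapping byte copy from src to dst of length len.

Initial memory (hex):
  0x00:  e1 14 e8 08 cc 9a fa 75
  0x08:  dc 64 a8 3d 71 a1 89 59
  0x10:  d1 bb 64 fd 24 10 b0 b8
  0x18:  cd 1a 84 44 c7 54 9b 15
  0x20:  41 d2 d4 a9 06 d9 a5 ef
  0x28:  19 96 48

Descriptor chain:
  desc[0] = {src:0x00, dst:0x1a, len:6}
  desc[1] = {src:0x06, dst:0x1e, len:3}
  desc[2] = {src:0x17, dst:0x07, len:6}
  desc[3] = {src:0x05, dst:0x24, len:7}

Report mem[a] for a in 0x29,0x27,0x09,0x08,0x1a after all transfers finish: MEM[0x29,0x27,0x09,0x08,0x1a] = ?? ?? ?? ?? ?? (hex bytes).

MEM[0x29,0x27,0x09,0x08,0x1a] = e1 cd 1a cd e1

  after D0: wrote 6B at 0x1a = e114e808cc9a
  after D1: wrote 3B at 0x1e = fa75dc
  after D2: wrote 6B at 0x07 = b8cd1ae114e8
  after D3: wrote 7B at 0x24 = 9afab8cd1ae114
query mem[0x29]=0xe1, mem[0x27]=0xcd, mem[0x09]=0x1a, mem[0x08]=0xcd, mem[0x1a]=0xe1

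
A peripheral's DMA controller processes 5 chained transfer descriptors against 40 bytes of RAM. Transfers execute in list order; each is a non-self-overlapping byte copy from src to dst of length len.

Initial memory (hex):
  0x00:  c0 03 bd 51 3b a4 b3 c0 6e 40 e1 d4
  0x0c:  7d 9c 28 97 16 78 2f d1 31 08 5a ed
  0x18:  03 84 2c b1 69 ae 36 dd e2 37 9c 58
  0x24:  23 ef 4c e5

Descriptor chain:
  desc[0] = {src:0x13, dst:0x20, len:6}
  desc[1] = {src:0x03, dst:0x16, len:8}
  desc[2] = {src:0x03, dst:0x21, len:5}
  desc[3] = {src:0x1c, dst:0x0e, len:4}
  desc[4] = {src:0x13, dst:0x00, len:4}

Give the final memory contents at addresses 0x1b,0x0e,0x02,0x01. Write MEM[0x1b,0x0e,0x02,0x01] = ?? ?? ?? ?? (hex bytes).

MEM[0x1b,0x0e,0x02,0x01] = 6e 40 08 31

  after D0: wrote 6B at 0x20 = d131085aed03
  after D1: wrote 8B at 0x16 = 513ba4b3c06e40e1
  after D2: wrote 5B at 0x21 = 513ba4b3c0
  after D3: wrote 4B at 0x0e = 40e136dd
  after D4: wrote 4B at 0x00 = d1310851
query mem[0x1b]=0x6e, mem[0x0e]=0x40, mem[0x02]=0x08, mem[0x01]=0x31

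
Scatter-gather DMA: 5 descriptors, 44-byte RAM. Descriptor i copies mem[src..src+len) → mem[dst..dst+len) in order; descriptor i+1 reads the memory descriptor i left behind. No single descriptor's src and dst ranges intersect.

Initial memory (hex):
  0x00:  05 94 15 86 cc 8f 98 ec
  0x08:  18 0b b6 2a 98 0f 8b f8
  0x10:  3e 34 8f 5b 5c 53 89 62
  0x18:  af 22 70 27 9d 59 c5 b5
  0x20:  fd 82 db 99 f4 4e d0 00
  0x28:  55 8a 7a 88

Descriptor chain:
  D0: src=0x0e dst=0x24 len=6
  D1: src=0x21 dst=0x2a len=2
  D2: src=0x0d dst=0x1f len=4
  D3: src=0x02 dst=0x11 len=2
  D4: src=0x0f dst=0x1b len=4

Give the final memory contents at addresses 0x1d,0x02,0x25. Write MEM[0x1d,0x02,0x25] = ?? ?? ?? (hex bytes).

  after D0: wrote 6B at 0x24 = 8bf83e348f5b
  after D1: wrote 2B at 0x2a = 82db
  after D2: wrote 4B at 0x1f = 0f8bf83e
  after D3: wrote 2B at 0x11 = 1586
  after D4: wrote 4B at 0x1b = f83e1586
query mem[0x1d]=0x15, mem[0x02]=0x15, mem[0x25]=0xf8

MEM[0x1d,0x02,0x25] = 15 15 f8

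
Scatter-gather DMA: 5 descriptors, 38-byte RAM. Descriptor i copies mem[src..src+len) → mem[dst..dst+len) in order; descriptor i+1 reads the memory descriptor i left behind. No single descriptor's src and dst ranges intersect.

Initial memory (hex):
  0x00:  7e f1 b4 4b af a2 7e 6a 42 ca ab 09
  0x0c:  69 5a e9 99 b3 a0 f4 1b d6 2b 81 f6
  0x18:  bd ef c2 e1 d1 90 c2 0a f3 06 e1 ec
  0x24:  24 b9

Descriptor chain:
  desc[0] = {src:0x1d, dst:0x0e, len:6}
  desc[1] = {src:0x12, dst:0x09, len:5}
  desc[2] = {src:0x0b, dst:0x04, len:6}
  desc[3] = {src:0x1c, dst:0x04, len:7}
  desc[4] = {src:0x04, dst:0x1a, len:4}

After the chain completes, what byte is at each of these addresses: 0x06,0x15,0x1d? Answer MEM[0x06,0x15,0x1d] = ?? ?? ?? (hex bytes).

MEM[0x06,0x15,0x1d] = c2 2b 0a

D0: mem[0x0e..0x13] <- [90 c2 0a f3 06 e1]
D1: mem[0x09..0x0d] <- [06 e1 d6 2b 81]
D2: mem[0x04..0x09] <- [d6 2b 81 90 c2 0a]
D3: mem[0x04..0x0a] <- [d1 90 c2 0a f3 06 e1]
D4: mem[0x1a..0x1d] <- [d1 90 c2 0a]
query mem[0x06]=0xc2, mem[0x15]=0x2b, mem[0x1d]=0x0a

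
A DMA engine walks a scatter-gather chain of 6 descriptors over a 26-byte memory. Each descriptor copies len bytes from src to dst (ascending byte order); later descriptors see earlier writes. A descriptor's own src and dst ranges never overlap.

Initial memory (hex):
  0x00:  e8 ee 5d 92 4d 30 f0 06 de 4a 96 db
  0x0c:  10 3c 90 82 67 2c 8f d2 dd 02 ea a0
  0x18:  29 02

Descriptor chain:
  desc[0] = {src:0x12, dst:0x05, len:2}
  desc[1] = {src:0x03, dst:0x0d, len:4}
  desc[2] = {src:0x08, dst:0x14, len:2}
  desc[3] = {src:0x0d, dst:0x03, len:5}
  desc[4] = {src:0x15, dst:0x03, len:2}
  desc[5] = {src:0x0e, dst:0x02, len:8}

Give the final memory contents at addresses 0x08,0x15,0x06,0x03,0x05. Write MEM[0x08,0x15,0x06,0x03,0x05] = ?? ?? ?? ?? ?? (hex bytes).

  after D0: wrote 2B at 0x05 = 8fd2
  after D1: wrote 4B at 0x0d = 924d8fd2
  after D2: wrote 2B at 0x14 = de4a
  after D3: wrote 5B at 0x03 = 924d8fd22c
  after D4: wrote 2B at 0x03 = 4aea
  after D5: wrote 8B at 0x02 = 4d8fd22c8fd2de4a
query mem[0x08]=0xde, mem[0x15]=0x4a, mem[0x06]=0x8f, mem[0x03]=0x8f, mem[0x05]=0x2c

MEM[0x08,0x15,0x06,0x03,0x05] = de 4a 8f 8f 2c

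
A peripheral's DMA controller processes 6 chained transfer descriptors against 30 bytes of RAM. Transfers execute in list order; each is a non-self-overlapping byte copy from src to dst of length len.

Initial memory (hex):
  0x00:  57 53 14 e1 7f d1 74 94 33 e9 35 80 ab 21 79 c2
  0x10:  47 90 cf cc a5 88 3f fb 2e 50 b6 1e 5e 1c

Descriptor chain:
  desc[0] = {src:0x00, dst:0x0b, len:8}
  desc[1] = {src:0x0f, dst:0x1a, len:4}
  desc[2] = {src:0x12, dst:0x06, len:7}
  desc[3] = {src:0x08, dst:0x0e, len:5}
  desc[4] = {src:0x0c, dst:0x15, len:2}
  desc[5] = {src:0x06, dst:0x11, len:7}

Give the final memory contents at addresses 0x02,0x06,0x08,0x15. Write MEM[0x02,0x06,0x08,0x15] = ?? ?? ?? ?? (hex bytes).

[0] 0x00->0x0b len=8 : 57 53 14 e1 7f d1 74 94
[1] 0x0f->0x1a len=4 : 7f d1 74 94
[2] 0x12->0x06 len=7 : 94 cc a5 88 3f fb 2e
[3] 0x08->0x0e len=5 : a5 88 3f fb 2e
[4] 0x0c->0x15 len=2 : 2e 14
[5] 0x06->0x11 len=7 : 94 cc a5 88 3f fb 2e
query mem[0x02]=0x14, mem[0x06]=0x94, mem[0x08]=0xa5, mem[0x15]=0x3f

MEM[0x02,0x06,0x08,0x15] = 14 94 a5 3f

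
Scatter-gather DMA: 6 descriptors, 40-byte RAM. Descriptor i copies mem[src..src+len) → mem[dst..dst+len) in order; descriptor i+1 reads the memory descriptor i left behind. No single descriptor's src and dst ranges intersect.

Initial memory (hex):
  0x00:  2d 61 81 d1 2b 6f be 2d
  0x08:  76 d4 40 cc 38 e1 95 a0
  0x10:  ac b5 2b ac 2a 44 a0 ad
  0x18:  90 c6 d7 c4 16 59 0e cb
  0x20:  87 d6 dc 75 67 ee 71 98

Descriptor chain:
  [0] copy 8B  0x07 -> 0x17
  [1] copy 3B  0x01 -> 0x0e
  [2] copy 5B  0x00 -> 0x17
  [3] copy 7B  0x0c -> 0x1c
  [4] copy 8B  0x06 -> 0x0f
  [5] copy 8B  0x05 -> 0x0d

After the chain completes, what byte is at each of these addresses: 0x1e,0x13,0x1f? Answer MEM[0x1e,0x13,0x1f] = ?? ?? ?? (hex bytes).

MEM[0x1e,0x13,0x1f] = 61 cc 81

#0 dst[0x17+8] := {0x2d,0x76,0xd4,0x40,0xcc,0x38,0xe1,0x95}
#1 dst[0x0e+3] := {0x61,0x81,0xd1}
#2 dst[0x17+5] := {0x2d,0x61,0x81,0xd1,0x2b}
#3 dst[0x1c+7] := {0x38,0xe1,0x61,0x81,0xd1,0xb5,0x2b}
#4 dst[0x0f+8] := {0xbe,0x2d,0x76,0xd4,0x40,0xcc,0x38,0xe1}
#5 dst[0x0d+8] := {0x6f,0xbe,0x2d,0x76,0xd4,0x40,0xcc,0x38}
query mem[0x1e]=0x61, mem[0x13]=0xcc, mem[0x1f]=0x81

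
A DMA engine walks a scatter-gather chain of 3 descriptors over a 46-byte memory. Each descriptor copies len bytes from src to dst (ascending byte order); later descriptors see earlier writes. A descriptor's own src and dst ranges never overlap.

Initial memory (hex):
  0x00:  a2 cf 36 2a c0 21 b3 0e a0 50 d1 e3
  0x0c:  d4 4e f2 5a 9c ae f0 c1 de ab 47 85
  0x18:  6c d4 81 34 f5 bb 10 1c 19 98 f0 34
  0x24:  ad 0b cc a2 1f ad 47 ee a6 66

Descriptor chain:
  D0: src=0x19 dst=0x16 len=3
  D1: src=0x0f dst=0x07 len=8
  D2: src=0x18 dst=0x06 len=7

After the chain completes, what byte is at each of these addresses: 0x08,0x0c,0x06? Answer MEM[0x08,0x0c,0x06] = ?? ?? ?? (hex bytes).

[0] 0x19->0x16 len=3 : d4 81 34
[1] 0x0f->0x07 len=8 : 5a 9c ae f0 c1 de ab d4
[2] 0x18->0x06 len=7 : 34 d4 81 34 f5 bb 10
query mem[0x08]=0x81, mem[0x0c]=0x10, mem[0x06]=0x34

MEM[0x08,0x0c,0x06] = 81 10 34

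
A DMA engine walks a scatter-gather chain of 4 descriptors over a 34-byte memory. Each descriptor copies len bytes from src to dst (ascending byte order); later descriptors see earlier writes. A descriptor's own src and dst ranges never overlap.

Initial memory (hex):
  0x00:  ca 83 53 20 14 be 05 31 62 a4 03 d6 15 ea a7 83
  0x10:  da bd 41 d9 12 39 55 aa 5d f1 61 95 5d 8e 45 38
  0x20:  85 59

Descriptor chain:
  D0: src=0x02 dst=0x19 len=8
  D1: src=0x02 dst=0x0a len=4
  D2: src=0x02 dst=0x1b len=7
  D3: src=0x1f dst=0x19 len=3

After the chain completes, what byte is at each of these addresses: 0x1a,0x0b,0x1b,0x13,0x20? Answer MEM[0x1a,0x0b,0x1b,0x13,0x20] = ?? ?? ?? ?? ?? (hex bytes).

MEM[0x1a,0x0b,0x1b,0x13,0x20] = 31 20 62 d9 31

[0] 0x02->0x19 len=8 : 53 20 14 be 05 31 62 a4
[1] 0x02->0x0a len=4 : 53 20 14 be
[2] 0x02->0x1b len=7 : 53 20 14 be 05 31 62
[3] 0x1f->0x19 len=3 : 05 31 62
query mem[0x1a]=0x31, mem[0x0b]=0x20, mem[0x1b]=0x62, mem[0x13]=0xd9, mem[0x20]=0x31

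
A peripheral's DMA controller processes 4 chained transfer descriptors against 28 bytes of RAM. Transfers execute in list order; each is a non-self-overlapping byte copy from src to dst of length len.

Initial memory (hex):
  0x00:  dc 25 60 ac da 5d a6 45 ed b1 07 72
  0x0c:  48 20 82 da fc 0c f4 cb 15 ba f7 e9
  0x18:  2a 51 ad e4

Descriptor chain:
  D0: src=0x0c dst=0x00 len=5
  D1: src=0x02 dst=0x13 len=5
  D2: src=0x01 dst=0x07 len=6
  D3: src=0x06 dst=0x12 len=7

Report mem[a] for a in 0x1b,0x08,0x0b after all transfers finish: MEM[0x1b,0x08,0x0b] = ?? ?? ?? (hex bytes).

MEM[0x1b,0x08,0x0b] = e4 82 5d

[0] 0x0c->0x00 len=5 : 48 20 82 da fc
[1] 0x02->0x13 len=5 : 82 da fc 5d a6
[2] 0x01->0x07 len=6 : 20 82 da fc 5d a6
[3] 0x06->0x12 len=7 : a6 20 82 da fc 5d a6
query mem[0x1b]=0xe4, mem[0x08]=0x82, mem[0x0b]=0x5d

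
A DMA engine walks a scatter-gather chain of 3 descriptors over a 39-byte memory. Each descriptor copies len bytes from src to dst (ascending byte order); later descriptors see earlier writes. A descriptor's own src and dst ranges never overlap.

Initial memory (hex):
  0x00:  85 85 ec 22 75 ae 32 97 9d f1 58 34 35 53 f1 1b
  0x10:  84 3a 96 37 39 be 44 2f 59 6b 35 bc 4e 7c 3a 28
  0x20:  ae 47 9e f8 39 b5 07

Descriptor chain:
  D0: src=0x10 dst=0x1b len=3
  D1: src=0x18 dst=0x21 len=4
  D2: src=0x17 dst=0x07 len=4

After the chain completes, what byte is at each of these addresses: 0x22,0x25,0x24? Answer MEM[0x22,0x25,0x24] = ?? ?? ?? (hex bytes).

MEM[0x22,0x25,0x24] = 6b b5 84

  after D0: wrote 3B at 0x1b = 843a96
  after D1: wrote 4B at 0x21 = 596b3584
  after D2: wrote 4B at 0x07 = 2f596b35
query mem[0x22]=0x6b, mem[0x25]=0xb5, mem[0x24]=0x84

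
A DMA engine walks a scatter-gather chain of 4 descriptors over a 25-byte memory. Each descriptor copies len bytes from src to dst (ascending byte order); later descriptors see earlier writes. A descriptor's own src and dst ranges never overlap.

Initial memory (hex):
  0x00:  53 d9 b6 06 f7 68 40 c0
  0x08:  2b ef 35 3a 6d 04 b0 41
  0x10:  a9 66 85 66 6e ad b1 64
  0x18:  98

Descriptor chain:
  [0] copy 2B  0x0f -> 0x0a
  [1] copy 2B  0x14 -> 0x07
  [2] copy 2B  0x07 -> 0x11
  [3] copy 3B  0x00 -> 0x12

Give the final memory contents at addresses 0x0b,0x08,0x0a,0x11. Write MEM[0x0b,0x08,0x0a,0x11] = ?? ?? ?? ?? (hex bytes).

  after D0: wrote 2B at 0x0a = 41a9
  after D1: wrote 2B at 0x07 = 6ead
  after D2: wrote 2B at 0x11 = 6ead
  after D3: wrote 3B at 0x12 = 53d9b6
query mem[0x0b]=0xa9, mem[0x08]=0xad, mem[0x0a]=0x41, mem[0x11]=0x6e

MEM[0x0b,0x08,0x0a,0x11] = a9 ad 41 6e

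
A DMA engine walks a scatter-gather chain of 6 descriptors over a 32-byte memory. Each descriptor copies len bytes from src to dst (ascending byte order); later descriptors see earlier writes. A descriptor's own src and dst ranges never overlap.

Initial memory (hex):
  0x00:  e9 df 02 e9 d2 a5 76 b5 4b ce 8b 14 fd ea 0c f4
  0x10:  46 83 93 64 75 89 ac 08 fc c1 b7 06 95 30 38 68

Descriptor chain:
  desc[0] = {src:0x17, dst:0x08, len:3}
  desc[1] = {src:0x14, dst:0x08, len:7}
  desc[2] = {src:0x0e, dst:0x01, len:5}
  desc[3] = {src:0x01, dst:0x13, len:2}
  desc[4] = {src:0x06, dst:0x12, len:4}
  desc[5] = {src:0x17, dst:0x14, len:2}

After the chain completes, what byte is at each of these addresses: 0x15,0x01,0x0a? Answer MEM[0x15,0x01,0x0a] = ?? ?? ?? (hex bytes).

  after D0: wrote 3B at 0x08 = 08fcc1
  after D1: wrote 7B at 0x08 = 7589ac08fcc1b7
  after D2: wrote 5B at 0x01 = b7f4468393
  after D3: wrote 2B at 0x13 = b7f4
  after D4: wrote 4B at 0x12 = 76b57589
  after D5: wrote 2B at 0x14 = 08fc
query mem[0x15]=0xfc, mem[0x01]=0xb7, mem[0x0a]=0xac

MEM[0x15,0x01,0x0a] = fc b7 ac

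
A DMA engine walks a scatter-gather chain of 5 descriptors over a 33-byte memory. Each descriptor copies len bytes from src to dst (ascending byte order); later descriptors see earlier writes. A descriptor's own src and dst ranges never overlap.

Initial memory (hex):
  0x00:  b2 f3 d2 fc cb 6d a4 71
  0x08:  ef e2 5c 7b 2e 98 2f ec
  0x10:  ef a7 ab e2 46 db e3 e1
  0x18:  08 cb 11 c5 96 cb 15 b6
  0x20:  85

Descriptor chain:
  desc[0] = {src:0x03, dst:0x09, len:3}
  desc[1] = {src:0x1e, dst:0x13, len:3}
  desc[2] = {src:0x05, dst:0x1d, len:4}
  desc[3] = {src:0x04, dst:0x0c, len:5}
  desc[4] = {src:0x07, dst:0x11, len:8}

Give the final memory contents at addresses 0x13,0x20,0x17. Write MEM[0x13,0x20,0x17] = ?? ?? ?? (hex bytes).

MEM[0x13,0x20,0x17] = fc ef 6d

[0] 0x03->0x09 len=3 : fc cb 6d
[1] 0x1e->0x13 len=3 : 15 b6 85
[2] 0x05->0x1d len=4 : 6d a4 71 ef
[3] 0x04->0x0c len=5 : cb 6d a4 71 ef
[4] 0x07->0x11 len=8 : 71 ef fc cb 6d cb 6d a4
query mem[0x13]=0xfc, mem[0x20]=0xef, mem[0x17]=0x6d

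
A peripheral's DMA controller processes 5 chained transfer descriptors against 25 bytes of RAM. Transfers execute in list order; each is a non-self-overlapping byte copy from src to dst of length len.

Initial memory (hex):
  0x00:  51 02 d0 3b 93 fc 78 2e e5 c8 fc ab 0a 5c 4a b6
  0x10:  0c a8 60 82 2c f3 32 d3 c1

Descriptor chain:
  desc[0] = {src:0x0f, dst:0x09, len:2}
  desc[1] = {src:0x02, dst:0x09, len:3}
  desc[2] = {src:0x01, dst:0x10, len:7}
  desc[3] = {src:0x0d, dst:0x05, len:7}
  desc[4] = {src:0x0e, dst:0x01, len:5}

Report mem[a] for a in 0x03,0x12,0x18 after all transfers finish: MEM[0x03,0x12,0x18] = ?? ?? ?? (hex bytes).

[0] 0x0f->0x09 len=2 : b6 0c
[1] 0x02->0x09 len=3 : d0 3b 93
[2] 0x01->0x10 len=7 : 02 d0 3b 93 fc 78 2e
[3] 0x0d->0x05 len=7 : 5c 4a b6 02 d0 3b 93
[4] 0x0e->0x01 len=5 : 4a b6 02 d0 3b
query mem[0x03]=0x02, mem[0x12]=0x3b, mem[0x18]=0xc1

MEM[0x03,0x12,0x18] = 02 3b c1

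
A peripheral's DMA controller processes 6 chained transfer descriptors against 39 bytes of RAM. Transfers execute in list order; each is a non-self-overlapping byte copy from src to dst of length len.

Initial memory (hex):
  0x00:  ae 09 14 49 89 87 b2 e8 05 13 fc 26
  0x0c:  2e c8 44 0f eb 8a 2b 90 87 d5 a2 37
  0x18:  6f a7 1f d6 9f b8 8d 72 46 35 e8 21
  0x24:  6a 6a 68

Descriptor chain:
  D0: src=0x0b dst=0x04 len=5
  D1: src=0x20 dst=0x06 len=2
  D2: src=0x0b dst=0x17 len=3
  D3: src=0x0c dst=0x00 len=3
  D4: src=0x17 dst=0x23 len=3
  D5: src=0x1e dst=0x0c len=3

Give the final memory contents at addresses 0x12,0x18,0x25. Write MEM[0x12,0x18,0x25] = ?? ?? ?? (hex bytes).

  after D0: wrote 5B at 0x04 = 262ec8440f
  after D1: wrote 2B at 0x06 = 4635
  after D2: wrote 3B at 0x17 = 262ec8
  after D3: wrote 3B at 0x00 = 2ec844
  after D4: wrote 3B at 0x23 = 262ec8
  after D5: wrote 3B at 0x0c = 8d7246
query mem[0x12]=0x2b, mem[0x18]=0x2e, mem[0x25]=0xc8

MEM[0x12,0x18,0x25] = 2b 2e c8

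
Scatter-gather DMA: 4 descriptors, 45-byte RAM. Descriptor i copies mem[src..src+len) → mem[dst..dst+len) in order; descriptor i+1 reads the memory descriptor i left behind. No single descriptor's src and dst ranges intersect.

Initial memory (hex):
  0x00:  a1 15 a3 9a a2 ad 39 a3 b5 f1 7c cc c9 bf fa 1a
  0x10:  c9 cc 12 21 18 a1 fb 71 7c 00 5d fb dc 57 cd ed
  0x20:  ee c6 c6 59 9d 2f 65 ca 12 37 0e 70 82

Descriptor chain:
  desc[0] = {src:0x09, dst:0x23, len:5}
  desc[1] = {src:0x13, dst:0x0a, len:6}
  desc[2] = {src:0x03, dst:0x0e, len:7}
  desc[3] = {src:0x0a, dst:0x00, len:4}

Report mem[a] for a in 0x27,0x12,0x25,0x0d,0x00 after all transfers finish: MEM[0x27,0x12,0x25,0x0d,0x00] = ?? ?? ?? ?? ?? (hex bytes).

MEM[0x27,0x12,0x25,0x0d,0x00] = bf a3 cc fb 21

D0: mem[0x23..0x27] <- [f1 7c cc c9 bf]
D1: mem[0x0a..0x0f] <- [21 18 a1 fb 71 7c]
D2: mem[0x0e..0x14] <- [9a a2 ad 39 a3 b5 f1]
D3: mem[0x00..0x03] <- [21 18 a1 fb]
query mem[0x27]=0xbf, mem[0x12]=0xa3, mem[0x25]=0xcc, mem[0x0d]=0xfb, mem[0x00]=0x21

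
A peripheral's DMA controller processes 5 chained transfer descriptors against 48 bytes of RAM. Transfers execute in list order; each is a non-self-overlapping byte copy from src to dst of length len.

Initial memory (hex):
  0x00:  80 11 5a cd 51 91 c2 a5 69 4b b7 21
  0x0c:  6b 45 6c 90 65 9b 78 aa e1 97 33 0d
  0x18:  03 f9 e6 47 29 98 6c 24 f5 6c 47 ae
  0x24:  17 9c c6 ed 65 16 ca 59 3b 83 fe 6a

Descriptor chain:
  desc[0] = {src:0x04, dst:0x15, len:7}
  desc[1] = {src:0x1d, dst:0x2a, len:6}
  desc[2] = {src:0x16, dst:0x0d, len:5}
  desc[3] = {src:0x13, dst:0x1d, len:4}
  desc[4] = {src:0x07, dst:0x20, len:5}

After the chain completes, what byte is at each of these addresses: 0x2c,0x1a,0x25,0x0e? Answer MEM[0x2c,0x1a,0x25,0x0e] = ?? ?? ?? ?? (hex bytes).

MEM[0x2c,0x1a,0x25,0x0e] = 24 4b 9c c2

[0] 0x04->0x15 len=7 : 51 91 c2 a5 69 4b b7
[1] 0x1d->0x2a len=6 : 98 6c 24 f5 6c 47
[2] 0x16->0x0d len=5 : 91 c2 a5 69 4b
[3] 0x13->0x1d len=4 : aa e1 51 91
[4] 0x07->0x20 len=5 : a5 69 4b b7 21
query mem[0x2c]=0x24, mem[0x1a]=0x4b, mem[0x25]=0x9c, mem[0x0e]=0xc2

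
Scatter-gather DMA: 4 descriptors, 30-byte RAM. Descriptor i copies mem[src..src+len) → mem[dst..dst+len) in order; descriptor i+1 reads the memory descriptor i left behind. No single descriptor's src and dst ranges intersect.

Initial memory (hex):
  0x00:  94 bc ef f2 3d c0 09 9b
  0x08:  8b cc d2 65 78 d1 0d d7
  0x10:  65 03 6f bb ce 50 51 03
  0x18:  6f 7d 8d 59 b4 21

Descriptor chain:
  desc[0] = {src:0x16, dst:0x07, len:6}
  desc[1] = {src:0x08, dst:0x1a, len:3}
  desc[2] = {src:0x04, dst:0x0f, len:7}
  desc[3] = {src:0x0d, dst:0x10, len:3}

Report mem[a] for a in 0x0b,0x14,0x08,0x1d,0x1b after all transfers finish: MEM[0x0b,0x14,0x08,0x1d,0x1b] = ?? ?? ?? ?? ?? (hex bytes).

MEM[0x0b,0x14,0x08,0x1d,0x1b] = 8d 6f 03 21 6f

D0: mem[0x07..0x0c] <- [51 03 6f 7d 8d 59]
D1: mem[0x1a..0x1c] <- [03 6f 7d]
D2: mem[0x0f..0x15] <- [3d c0 09 51 03 6f 7d]
D3: mem[0x10..0x12] <- [d1 0d 3d]
query mem[0x0b]=0x8d, mem[0x14]=0x6f, mem[0x08]=0x03, mem[0x1d]=0x21, mem[0x1b]=0x6f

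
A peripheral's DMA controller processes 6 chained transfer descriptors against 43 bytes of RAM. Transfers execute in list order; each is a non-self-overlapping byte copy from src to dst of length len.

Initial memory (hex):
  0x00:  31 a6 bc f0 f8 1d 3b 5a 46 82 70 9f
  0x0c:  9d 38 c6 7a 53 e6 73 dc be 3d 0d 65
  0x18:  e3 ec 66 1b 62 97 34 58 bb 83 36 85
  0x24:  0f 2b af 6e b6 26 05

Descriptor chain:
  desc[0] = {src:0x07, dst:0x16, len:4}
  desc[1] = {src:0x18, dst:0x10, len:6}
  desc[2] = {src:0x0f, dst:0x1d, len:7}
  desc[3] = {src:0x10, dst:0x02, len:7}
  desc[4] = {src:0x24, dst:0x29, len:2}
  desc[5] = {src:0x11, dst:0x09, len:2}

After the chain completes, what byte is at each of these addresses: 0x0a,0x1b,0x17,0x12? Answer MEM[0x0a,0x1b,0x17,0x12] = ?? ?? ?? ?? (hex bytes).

[0] 0x07->0x16 len=4 : 5a 46 82 70
[1] 0x18->0x10 len=6 : 82 70 66 1b 62 97
[2] 0x0f->0x1d len=7 : 7a 82 70 66 1b 62 97
[3] 0x10->0x02 len=7 : 82 70 66 1b 62 97 5a
[4] 0x24->0x29 len=2 : 0f 2b
[5] 0x11->0x09 len=2 : 70 66
query mem[0x0a]=0x66, mem[0x1b]=0x1b, mem[0x17]=0x46, mem[0x12]=0x66

MEM[0x0a,0x1b,0x17,0x12] = 66 1b 46 66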